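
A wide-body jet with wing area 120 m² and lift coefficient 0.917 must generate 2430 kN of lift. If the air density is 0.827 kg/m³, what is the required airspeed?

L = ½ρv²S·CL ⇒ v = √(2L/(ρ·S·CL))
v = √(2 × 2.43×10^6 / (0.827 × 120 × 0.917)) = √53400 = 231 m/s

v = 231 m/s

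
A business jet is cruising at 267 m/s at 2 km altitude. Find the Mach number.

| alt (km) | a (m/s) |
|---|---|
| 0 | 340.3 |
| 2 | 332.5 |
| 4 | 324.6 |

M = 0.803

At 2 km, from the table: a = 332.5 m/s.
M = v/a = 267 / 332.5 = 0.803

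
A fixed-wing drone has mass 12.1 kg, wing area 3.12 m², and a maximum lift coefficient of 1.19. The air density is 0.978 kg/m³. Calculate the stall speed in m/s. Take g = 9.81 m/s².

At stall, lift equals weight: L = W = m·g = 12.1 × 9.81 = 118.7 N.
V_stall = √(2W/(ρ·S·CL,max)) = √(2 × 118.7 / (0.978 × 3.12 × 1.19))
V_stall = √65.38 = 8.09 m/s

V_stall = 8.09 m/s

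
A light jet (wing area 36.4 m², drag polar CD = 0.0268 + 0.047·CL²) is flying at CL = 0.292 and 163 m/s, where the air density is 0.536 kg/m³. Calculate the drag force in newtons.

CD = 0.0268 + 0.047 × 0.292² = 0.03081
D = ½ρv²S·CD = ½ × 0.536 × 163² × 36.4 × 0.03081 = 7980 N

D = 7980 N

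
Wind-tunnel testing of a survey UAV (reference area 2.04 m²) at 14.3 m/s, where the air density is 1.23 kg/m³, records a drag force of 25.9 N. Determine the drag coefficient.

From D = ½ρv²S·CD, rearranging gives CD = 2D/(ρv²S).
CD = 2 × 25.9 / (1.23 × 14.3² × 2.04) = 0.101

CD = 0.101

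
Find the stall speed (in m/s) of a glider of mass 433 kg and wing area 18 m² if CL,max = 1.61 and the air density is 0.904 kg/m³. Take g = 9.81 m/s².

Stall occurs when L = W at CL,max. W = mg = 433 × 9.81 = 4248 N.
From L = ½ρV²S·CL,max = W: V_stall = √(2W/(ρSCL,max)) = √(2·4248/(0.904·18·1.61))
V_stall = √324.3 = 18 m/s

V_stall = 18 m/s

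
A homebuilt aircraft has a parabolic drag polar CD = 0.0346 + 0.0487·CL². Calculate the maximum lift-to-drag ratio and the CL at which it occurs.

(L/D)max = 12.2, at CL = 0.843

For CD = CD0 + K·CL², (L/D)max occurs at CL* = √(CD0/K) and equals 1/(2√(K·CD0)).
(L/D)max = 1/(2√(0.0487 × 0.0346)) = 1/(2 × 0.04105) = 12.2
CL* = √(0.0346/0.0487) = 0.843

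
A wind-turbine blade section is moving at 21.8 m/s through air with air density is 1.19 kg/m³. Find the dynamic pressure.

q = ½ρv² = ½ × 1.19 × 21.8² = 283 Pa

q = 283 Pa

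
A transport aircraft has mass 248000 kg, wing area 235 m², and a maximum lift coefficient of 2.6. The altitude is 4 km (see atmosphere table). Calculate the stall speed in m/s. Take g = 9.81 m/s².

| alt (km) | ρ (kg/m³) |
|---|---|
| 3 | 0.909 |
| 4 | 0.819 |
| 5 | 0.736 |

V_stall = 98.6 m/s

At 4 km, from the table: ρ = 0.819 kg/m³.
At stall, lift equals weight: L = W = m·g = 248000 × 9.81 = 2.433×10^6 N.
V_stall = √(2W/(ρ·S·CL,max)) = √(2 × 2.433×10^6 / (0.819 × 235 × 2.6))
V_stall = √9724 = 98.6 m/s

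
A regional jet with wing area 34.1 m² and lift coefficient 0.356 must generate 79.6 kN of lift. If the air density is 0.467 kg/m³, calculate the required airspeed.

v = 168 m/s

L = ½ρv²S·CL ⇒ v = √(2L/(ρ·S·CL))
v = √(2 × 79600 / (0.467 × 34.1 × 0.356)) = √28080 = 168 m/s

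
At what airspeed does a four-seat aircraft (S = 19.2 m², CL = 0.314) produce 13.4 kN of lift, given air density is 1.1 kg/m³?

L = ½ρv²S·CL ⇒ v = √(2L/(ρ·S·CL))
v = √(2 × 13400 / (1.1 × 19.2 × 0.314)) = √4041 = 63.6 m/s

v = 63.6 m/s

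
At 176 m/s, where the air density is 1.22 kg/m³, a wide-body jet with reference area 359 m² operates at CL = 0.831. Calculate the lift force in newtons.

L = 5.64×10^6 N

Dynamic pressure q = ½ρv² = ½ × 1.22 × 176² = 18900 Pa.
L = q·S·CL = 18900 × 359 × 0.831 = 5.64×10^6 N ≈ 5640 kN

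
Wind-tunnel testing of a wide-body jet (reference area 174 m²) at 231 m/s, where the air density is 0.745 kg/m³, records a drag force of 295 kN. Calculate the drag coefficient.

From D = ½ρv²S·CD, rearranging gives CD = 2D/(ρv²S).
CD = 2 × 2.95×10^5 / (0.745 × 231² × 174) = 0.0853

CD = 0.0853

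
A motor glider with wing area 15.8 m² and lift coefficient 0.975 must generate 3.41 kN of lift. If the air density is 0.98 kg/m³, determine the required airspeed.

L = ½ρv²S·CL ⇒ v = √(2L/(ρ·S·CL))
v = √(2 × 3410 / (0.98 × 15.8 × 0.975)) = √451.7 = 21.3 m/s

v = 21.3 m/s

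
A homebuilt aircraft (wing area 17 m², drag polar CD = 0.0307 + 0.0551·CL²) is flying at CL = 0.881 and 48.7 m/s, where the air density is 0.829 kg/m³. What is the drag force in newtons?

CD = 0.0307 + 0.0551 × 0.881² = 0.07347
D = ½ρv²S·CD = ½ × 0.829 × 48.7² × 17 × 0.07347 = 1230 N

D = 1230 N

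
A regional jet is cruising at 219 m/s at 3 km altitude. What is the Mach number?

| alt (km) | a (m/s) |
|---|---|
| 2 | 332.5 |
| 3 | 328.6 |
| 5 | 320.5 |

At 3 km, from the table: a = 328.6 m/s.
M = v/a = 219 / 328.6 = 0.666

M = 0.666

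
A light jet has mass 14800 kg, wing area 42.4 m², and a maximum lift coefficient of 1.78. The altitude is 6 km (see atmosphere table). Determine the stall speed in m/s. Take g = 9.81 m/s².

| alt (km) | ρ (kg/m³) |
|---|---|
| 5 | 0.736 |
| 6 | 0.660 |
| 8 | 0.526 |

At 6 km, from the table: ρ = 0.660 kg/m³.
Weight W = mg = 14800 × 9.81 = 1.452×10^5 N.
V_stall = √(2W/(ρ·S·CL,max)) = √(2 × 1.452×10^5 / (0.66 × 42.4 × 1.78))
V_stall = √5829 = 76.4 m/s

V_stall = 76.4 m/s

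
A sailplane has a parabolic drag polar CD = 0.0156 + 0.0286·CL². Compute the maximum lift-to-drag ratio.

For CD = CD0 + K·CL², (L/D)max occurs at CL* = √(CD0/K) and equals 1/(2√(K·CD0)).
(L/D)max = 1/(2√(0.0286 × 0.0156)) = 1/(2 × 0.02112) = 23.7

(L/D)max = 23.7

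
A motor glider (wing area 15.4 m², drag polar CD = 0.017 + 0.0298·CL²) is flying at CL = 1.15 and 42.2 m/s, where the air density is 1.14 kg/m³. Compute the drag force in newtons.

D = 882 N

CD = 0.017 + 0.0298 × 1.15² = 0.05641
D = ½ρv²S·CD = ½ × 1.14 × 42.2² × 15.4 × 0.05641 = 882 N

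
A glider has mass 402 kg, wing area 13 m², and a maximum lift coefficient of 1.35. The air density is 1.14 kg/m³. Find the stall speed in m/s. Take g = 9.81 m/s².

V_stall = 19.9 m/s

At stall, lift equals weight: L = W = m·g = 402 × 9.81 = 3944 N.
From L = ½ρV²S·CL,max = W: V_stall = √(2W/(ρSCL,max)) = √(2·3944/(1.14·13·1.35))
V_stall = √394.2 = 19.9 m/s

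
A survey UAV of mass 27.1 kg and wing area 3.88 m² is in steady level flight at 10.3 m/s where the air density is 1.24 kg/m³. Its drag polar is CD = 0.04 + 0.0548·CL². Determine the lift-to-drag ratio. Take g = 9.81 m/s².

Level flight ⇒ L = W = m·g = 27.1 × 9.81 = 265.85 N.
Dynamic pressure q = 0.5 × 1.24 × 10.3² = 65.78 Pa.
CL = W/(q·S) = 265.85 / (65.78 × 3.88) = 1.042.
CD = 0.04 + 0.0548 × 1.042² = 0.09947.
L/D = CL/CD = 1.042 / 0.09947 = 10.5

L/D = 10.5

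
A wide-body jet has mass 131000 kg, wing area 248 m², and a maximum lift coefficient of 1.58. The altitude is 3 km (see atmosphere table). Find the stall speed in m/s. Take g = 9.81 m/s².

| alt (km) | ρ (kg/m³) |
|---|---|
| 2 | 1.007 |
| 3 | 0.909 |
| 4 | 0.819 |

At 3 km, from the table: ρ = 0.909 kg/m³.
Weight W = mg = 131000 × 9.81 = 1.285×10^6 N.
From L = ½ρV²S·CL,max = W: V_stall = √(2W/(ρSCL,max)) = √(2·1.285×10^6/(0.909·248·1.58))
V_stall = √7216 = 84.9 m/s

V_stall = 84.9 m/s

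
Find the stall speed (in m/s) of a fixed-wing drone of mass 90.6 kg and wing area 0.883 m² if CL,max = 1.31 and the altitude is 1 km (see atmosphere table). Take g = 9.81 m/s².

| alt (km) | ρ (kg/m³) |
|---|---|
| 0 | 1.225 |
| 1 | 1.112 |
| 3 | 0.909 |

V_stall = 37.2 m/s

At 1 km, from the table: ρ = 1.112 kg/m³.
At stall, lift equals weight: L = W = m·g = 90.6 × 9.81 = 888.8 N.
From L = ½ρV²S·CL,max = W: V_stall = √(2W/(ρSCL,max)) = √(2·888.8/(1.112·0.883·1.31))
V_stall = √1382 = 37.2 m/s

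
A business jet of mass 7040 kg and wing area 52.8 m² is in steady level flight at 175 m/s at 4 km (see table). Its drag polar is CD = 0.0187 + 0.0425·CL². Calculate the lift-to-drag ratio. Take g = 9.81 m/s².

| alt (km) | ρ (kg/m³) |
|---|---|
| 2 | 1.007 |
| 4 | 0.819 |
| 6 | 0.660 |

L/D = 5.44

At 4 km, from the table: ρ = 0.819 kg/m³.
Weight W = mg = 7040 × 9.81 = 69062 N; in level flight L = W.
Dynamic pressure q = 0.5 × 0.819 × 175² = 12540 Pa.
Required CL = L/(qS) = 69062/(12540·52.8) = 0.1043.
CD = 0.0187 + 0.0425 × 0.1043² = 0.01916.
L/D = CL/CD = 0.1043 / 0.01916 = 5.44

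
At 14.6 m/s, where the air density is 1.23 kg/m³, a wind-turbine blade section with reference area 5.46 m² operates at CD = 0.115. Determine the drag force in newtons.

Dynamic pressure q = ½ρv² = ½ × 1.23 × 14.6² = 131.1 Pa.
D = q·S·CD = 131.1 × 5.46 × 0.115 = 82.3 N

D = 82.3 N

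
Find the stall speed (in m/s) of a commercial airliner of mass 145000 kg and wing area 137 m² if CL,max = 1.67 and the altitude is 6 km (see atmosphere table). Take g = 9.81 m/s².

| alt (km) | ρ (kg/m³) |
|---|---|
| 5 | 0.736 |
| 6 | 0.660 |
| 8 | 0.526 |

At 6 km, from the table: ρ = 0.660 kg/m³.
Stall occurs when L = W at CL,max. W = mg = 145000 × 9.81 = 1.422×10^6 N.
V_stall = √(2W/(ρ·S·CL,max)) = √(2 × 1.422×10^6 / (0.66 × 137 × 1.67))
V_stall = √18840 = 137 m/s

V_stall = 137 m/s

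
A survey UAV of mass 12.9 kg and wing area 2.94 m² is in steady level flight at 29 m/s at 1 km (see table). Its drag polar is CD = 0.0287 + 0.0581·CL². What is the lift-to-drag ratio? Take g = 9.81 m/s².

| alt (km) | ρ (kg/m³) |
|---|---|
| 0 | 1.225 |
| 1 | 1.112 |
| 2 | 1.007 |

L/D = 3.15

At 1 km, from the table: ρ = 1.112 kg/m³.
In steady level flight, lift balances weight: W = mg = 12.9 × 9.81 = 126.55 N.
Dynamic pressure q = 0.5 × 1.112 × 29² = 467.6 Pa.
Required CL = L/(qS) = 126.55/(467.6·2.94) = 0.09205.
CD = 0.0287 + 0.0581 × 0.09205² = 0.02919.
L/D = CL/CD = 0.09205 / 0.02919 = 3.15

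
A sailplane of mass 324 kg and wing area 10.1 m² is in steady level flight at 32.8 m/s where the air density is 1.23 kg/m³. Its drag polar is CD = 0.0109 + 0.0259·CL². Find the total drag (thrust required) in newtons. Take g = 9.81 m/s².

In steady level flight, lift balances weight: W = mg = 324 × 9.81 = 3178.4 N.
Dynamic pressure q = 0.5 × 1.23 × 32.8² = 661.6 Pa.
CL = 2W/(ρv²S) = 2×3178.4/(1.23×32.8²×10.1) = 0.4756.
CD = 0.0109 + 0.0259 × 0.4756² = 0.01676.
D = q·S·CD = 661.6 × 10.1 × 0.01676 = 112 N

D = 112 N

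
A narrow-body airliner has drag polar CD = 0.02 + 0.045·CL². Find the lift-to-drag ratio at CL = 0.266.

L/D = 11.5

CD = 0.02 + 0.045 × 0.266² = 0.02318
L/D = CL/CD = 0.266 / 0.02318 = 11.5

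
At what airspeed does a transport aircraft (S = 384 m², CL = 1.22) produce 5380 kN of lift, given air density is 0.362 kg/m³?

v = 252 m/s

L = ½ρv²S·CL ⇒ v = √(2L/(ρ·S·CL))
v = √(2 × 5.38×10^6 / (0.362 × 384 × 1.22)) = √63450 = 252 m/s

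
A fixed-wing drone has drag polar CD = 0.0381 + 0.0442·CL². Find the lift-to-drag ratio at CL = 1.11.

CD = 0.0381 + 0.0442 × 1.11² = 0.09256
L/D = CL/CD = 1.11 / 0.09256 = 12

L/D = 12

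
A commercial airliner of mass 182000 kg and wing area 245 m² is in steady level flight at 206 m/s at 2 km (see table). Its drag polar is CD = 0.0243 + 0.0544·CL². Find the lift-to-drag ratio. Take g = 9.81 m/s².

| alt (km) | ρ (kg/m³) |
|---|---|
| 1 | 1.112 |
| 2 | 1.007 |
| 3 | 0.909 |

At 2 km, from the table: ρ = 1.007 kg/m³.
Level flight ⇒ L = W = m·g = 182000 × 9.81 = 1.7854×10^6 N.
Dynamic pressure q = 0.5 × 1.007 × 206² = 21370 Pa.
CL = 2W/(ρv²S) = 2×1.7854×10^6/(1.007×206²×245) = 0.3411.
CD = 0.0243 + 0.0544 × 0.3411² = 0.03063.
L/D = CL/CD = 0.3411 / 0.03063 = 11.1

L/D = 11.1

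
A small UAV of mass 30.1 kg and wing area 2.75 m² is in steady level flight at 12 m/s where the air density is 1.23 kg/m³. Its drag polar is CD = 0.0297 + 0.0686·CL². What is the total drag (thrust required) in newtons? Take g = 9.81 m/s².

Level flight ⇒ L = W = m·g = 30.1 × 9.81 = 295.28 N.
Dynamic pressure q = 0.5 × 1.23 × 12² = 88.56 Pa.
CL = 2W/(ρv²S) = 2×295.28/(1.23×12²×2.75) = 1.212.
CD = 0.0297 + 0.0686 × 1.212² = 0.1305.
D = q·S·CD = 88.56 × 2.75 × 0.1305 = 31.79 N

D = 31.8 N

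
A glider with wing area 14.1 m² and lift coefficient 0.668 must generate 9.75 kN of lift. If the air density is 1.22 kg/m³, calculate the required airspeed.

v = 41.2 m/s

L = ½ρv²S·CL ⇒ v = √(2L/(ρ·S·CL))
v = √(2 × 9750 / (1.22 × 14.1 × 0.668)) = √1697 = 41.2 m/s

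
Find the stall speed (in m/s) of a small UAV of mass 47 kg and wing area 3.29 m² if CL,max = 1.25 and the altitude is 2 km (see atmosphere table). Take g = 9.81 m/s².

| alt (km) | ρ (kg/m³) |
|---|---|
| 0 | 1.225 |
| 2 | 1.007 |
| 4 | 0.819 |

V_stall = 14.9 m/s

At 2 km, from the table: ρ = 1.007 kg/m³.
Stall occurs when L = W at CL,max. W = mg = 47 × 9.81 = 461.1 N.
V_stall = √(2W/(ρ·S·CL,max)) = √(2 × 461.1 / (1.007 × 3.29 × 1.25))
V_stall = √222.7 = 14.9 m/s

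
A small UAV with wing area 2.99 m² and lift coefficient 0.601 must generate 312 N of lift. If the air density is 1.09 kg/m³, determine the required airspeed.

v = 17.8 m/s

L = ½ρv²S·CL ⇒ v = √(2L/(ρ·S·CL))
v = √(2 × 312 / (1.09 × 2.99 × 0.601)) = √318.6 = 17.8 m/s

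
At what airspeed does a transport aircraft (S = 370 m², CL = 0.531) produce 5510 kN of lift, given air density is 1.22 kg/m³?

L = ½ρv²S·CL ⇒ v = √(2L/(ρ·S·CL))
v = √(2 × 5.51×10^6 / (1.22 × 370 × 0.531)) = √45980 = 214 m/s

v = 214 m/s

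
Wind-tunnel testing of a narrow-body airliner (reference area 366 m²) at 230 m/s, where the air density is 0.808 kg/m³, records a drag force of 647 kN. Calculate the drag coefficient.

From D = ½ρv²S·CD, rearranging gives CD = 2D/(ρv²S).
CD = 2 × 6.47×10^5 / (0.808 × 230² × 366) = 0.0827

CD = 0.0827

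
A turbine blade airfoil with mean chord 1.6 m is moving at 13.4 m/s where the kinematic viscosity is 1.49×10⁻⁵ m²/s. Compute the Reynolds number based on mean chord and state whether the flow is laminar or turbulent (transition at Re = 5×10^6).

Re = v·c/ν = 13.4 × 1.6 / (1.49×10⁻⁵) = 1.44×10^6
Since 1.44×10^6 < 5×10^6, the flow is laminar.

Re = 1.44×10^6 (laminar)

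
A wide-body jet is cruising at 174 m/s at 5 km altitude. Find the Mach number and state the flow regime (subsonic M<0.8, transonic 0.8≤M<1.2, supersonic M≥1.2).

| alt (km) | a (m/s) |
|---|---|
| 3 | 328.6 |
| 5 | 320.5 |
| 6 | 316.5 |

At 5 km, from the table: a = 320.5 m/s.
M = v/a = 174 / 320.5 = 0.543
M = 0.543 → subsonic.

M = 0.543 (subsonic)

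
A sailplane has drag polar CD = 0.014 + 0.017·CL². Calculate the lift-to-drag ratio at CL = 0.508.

L/D = 27.6

CD = 0.014 + 0.017 × 0.508² = 0.01839
L/D = CL/CD = 0.508 / 0.01839 = 27.6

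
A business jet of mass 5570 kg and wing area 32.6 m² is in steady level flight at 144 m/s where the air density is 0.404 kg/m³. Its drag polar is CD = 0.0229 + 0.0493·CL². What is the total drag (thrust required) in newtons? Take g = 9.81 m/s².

D = 4200 N

Level flight ⇒ L = W = m·g = 5570 × 9.81 = 54642 N.
Dynamic pressure q = 0.5 × 0.404 × 144² = 4189 Pa.
CL = W/(q·S) = 54642 / (4189 × 32.6) = 0.4002.
CD = 0.0229 + 0.0493 × 0.4002² = 0.03079.
D = q·S·CD = 4189 × 32.6 × 0.03079 = 4205 N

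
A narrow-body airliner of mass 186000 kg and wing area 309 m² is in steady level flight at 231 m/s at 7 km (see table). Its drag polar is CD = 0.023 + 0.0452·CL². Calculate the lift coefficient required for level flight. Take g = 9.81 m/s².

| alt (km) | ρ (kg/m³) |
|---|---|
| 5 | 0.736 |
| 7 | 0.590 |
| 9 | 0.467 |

CL = 0.375

At 7 km, from the table: ρ = 0.590 kg/m³.
In steady level flight, lift balances weight: W = mg = 186000 × 9.81 = 1.8247×10^6 N.
q = ½ρv² = ½ × 0.59 × 231² = 15740 Pa.
CL = 2W/(ρv²S) = 2×1.8247×10^6/(0.59×231²×309) = 0.3751.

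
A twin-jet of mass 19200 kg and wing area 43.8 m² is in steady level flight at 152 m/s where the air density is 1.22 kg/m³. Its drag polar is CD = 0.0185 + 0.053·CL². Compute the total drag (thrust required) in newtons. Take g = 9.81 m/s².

In steady level flight, lift balances weight: W = mg = 19200 × 9.81 = 1.8835×10^5 N.
q = ½ρv² = ½ × 1.22 × 152² = 14090 Pa.
Required CL = L/(qS) = 1.8835×10^5/(14090·43.8) = 0.3051.
CD = 0.0185 + 0.053 × 0.3051² = 0.02343.
D = q·S·CD = 14090 × 43.8 × 0.02343 = 14470 N

D = 14500 N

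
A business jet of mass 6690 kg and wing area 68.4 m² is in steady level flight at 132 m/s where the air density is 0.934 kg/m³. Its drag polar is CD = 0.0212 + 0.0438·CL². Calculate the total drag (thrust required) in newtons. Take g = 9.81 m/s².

D = 12100 N

Level flight ⇒ L = W = m·g = 6690 × 9.81 = 65629 N.
Dynamic pressure q = 0.5 × 0.934 × 132² = 8137 Pa.
CL = 2W/(ρv²S) = 2×65629/(0.934×132²×68.4) = 0.1179.
CD = 0.0212 + 0.0438 × 0.1179² = 0.02181.
D = q·S·CD = 8137 × 68.4 × 0.02181 = 12140 N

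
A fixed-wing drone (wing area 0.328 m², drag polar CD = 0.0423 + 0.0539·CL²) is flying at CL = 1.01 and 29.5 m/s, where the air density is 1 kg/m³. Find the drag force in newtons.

D = 13.9 N

CD = 0.0423 + 0.0539 × 1.01² = 0.09728
D = ½ρv²S·CD = ½ × 1 × 29.5² × 0.328 × 0.09728 = 13.9 N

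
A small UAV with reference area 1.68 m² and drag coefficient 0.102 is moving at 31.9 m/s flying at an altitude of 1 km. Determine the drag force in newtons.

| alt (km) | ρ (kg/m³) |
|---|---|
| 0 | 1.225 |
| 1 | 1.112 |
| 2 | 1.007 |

At 1 km, from the table: ρ = 1.112 kg/m³.
Dynamic pressure q = ½ρv² = ½ × 1.112 × 31.9² = 565.8 Pa.
D = q·S·CD = 565.8 × 1.68 × 0.102 = 97 N

D = 97 N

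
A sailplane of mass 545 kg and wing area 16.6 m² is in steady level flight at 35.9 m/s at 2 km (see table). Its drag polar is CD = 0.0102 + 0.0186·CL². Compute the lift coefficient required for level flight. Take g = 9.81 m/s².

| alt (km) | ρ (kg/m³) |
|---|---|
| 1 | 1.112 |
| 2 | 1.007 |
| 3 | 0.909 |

At 2 km, from the table: ρ = 1.007 kg/m³.
Weight W = mg = 545 × 9.81 = 5346.4 N; in level flight L = W.
q = ½ρv² = ½ × 1.007 × 35.9² = 648.9 Pa.
Required CL = L/(qS) = 5346.4/(648.9·16.6) = 0.4963.

CL = 0.496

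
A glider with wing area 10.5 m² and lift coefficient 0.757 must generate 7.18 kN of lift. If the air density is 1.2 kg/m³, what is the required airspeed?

L = ½ρv²S·CL ⇒ v = √(2L/(ρ·S·CL))
v = √(2 × 7180 / (1.2 × 10.5 × 0.757)) = √1506 = 38.8 m/s

v = 38.8 m/s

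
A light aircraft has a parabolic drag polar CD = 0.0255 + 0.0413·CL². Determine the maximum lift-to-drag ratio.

(L/D)max = 15.4

For CD = CD0 + K·CL², (L/D)max occurs at CL* = √(CD0/K) and equals 1/(2√(K·CD0)).
(L/D)max = 1/(2√(0.0413 × 0.0255)) = 1/(2 × 0.03245) = 15.4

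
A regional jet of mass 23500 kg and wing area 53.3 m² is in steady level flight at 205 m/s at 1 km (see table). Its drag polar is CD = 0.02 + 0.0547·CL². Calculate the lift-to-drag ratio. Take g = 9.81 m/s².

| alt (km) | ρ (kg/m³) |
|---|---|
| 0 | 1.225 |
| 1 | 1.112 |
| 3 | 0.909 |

At 1 km, from the table: ρ = 1.112 kg/m³.
In steady level flight, lift balances weight: W = mg = 23500 × 9.81 = 2.3054×10^5 N.
Dynamic pressure q = 0.5 × 1.112 × 205² = 23370 Pa.
CL = W/(q·S) = 2.3054×10^5 / (23370 × 53.3) = 0.1851.
CD = 0.02 + 0.0547 × 0.1851² = 0.02187.
L/D = CL/CD = 0.1851 / 0.02187 = 8.46

L/D = 8.46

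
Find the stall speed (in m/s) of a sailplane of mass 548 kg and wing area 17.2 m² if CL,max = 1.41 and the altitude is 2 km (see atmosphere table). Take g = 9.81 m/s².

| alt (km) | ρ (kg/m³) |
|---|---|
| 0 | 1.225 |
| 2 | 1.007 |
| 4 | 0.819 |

V_stall = 21 m/s

At 2 km, from the table: ρ = 1.007 kg/m³.
Stall occurs when L = W at CL,max. W = mg = 548 × 9.81 = 5376 N.
From L = ½ρV²S·CL,max = W: V_stall = √(2W/(ρSCL,max)) = √(2·5376/(1.007·17.2·1.41))
V_stall = √440.3 = 21 m/s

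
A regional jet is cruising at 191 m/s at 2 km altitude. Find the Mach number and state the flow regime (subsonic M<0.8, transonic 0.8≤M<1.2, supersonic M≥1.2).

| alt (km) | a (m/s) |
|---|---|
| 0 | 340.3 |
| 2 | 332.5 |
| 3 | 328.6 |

M = 0.574 (subsonic)

At 2 km, from the table: a = 332.5 m/s.
M = v/a = 191 / 332.5 = 0.574
M = 0.574 → subsonic.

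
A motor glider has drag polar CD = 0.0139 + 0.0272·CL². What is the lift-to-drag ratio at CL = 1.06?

CD = 0.0139 + 0.0272 × 1.06² = 0.04446
L/D = CL/CD = 1.06 / 0.04446 = 23.8

L/D = 23.8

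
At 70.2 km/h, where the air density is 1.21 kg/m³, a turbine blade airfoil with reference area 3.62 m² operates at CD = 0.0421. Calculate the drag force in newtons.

D = 35.1 N

Convert speed: v = 70.2 km/h ÷ 3.6 = 19.5 m/s.
D = ½ρv²S·CD = ½ × 1.21 × 19.5² × 3.62 × 0.0421 = 35.1 N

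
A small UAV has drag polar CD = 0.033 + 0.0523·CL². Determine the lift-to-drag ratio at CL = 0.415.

L/D = 9.88

CD = 0.033 + 0.0523 × 0.415² = 0.04201
L/D = CL/CD = 0.415 / 0.04201 = 9.88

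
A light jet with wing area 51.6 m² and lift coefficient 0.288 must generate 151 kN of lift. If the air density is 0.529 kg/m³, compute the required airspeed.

v = 196 m/s

L = ½ρv²S·CL ⇒ v = √(2L/(ρ·S·CL))
v = √(2 × 1.51×10^5 / (0.529 × 51.6 × 0.288)) = √38420 = 196 m/s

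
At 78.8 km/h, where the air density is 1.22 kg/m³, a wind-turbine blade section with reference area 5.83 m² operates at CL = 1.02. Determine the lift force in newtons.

Convert speed: v = 78.8 km/h ÷ 3.6 = 21.89 m/s.
Dynamic pressure q = ½ρv² = ½ × 1.22 × 21.89² = 292.3 Pa.
L = q·S·CL = 292.3 × 5.83 × 1.02 = 1740 N

L = 1740 N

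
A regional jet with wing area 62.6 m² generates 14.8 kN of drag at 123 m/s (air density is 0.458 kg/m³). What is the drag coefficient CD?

CD = 0.0682

From D = ½ρv²S·CD, rearranging gives CD = 2D/(ρv²S).
CD = 2 × 14800 / (0.458 × 123² × 62.6) = 0.0682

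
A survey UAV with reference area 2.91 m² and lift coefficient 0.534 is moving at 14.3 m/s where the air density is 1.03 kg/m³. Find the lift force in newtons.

L = ½ρv²S·CL = ½ × 1.03 × 14.3² × 2.91 × 0.534 = 164 N

L = 164 N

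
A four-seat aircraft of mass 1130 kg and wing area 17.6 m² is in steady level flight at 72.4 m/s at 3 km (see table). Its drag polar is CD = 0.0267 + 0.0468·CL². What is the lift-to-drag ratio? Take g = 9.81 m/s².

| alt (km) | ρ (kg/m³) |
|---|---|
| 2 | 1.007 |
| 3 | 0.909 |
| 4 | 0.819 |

At 3 km, from the table: ρ = 0.909 kg/m³.
Weight W = mg = 1130 × 9.81 = 11085 N; in level flight L = W.
Dynamic pressure q = 0.5 × 0.909 × 72.4² = 2382 Pa.
CL = W/(q·S) = 11085 / (2382 × 17.6) = 0.2644.
CD = 0.0267 + 0.0468 × 0.2644² = 0.02997.
L/D = CL/CD = 0.2644 / 0.02997 = 8.82

L/D = 8.82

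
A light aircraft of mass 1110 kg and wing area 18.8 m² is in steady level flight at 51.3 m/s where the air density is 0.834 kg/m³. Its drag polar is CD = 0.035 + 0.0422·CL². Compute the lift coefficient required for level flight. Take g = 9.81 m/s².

In steady level flight, lift balances weight: W = mg = 1110 × 9.81 = 10889 N.
q = ½ρv² = ½ × 0.834 × 51.3² = 1097 Pa.
CL = W/(q·S) = 10889 / (1097 × 18.8) = 0.5278.

CL = 0.528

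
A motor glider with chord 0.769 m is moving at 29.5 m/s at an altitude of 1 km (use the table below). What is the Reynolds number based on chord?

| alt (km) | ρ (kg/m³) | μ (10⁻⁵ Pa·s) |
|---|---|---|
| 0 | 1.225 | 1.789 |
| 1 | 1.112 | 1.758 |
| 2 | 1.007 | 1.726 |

Re = 1.43×10^6

At 1 km, from the table: ρ = 1.112 kg/m³, μ = 1.758×10⁻⁵ Pa·s.
Re = ρ·v·c/μ = 1.112 × 29.5 × 0.769 / (1.758×10⁻⁵) = 1.43×10^6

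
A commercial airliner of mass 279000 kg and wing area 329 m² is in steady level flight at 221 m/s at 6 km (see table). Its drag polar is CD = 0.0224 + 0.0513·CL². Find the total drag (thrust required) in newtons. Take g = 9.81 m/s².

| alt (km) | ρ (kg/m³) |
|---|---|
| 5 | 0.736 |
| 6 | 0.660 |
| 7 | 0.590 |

D = 1.91×10^5 N

At 6 km, from the table: ρ = 0.660 kg/m³.
Weight W = mg = 279000 × 9.81 = 2.737×10^6 N; in level flight L = W.
Dynamic pressure q = 0.5 × 0.66 × 221² = 16120 Pa.
CL = W/(q·S) = 2.737×10^6 / (16120 × 329) = 0.5162.
CD = 0.0224 + 0.0513 × 0.5162² = 0.03607.
D = q·S·CD = 16120 × 329 × 0.03607 = 1.913×10^5 N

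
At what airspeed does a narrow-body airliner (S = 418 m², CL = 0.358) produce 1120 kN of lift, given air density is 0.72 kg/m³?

v = 144 m/s

L = ½ρv²S·CL ⇒ v = √(2L/(ρ·S·CL))
v = √(2 × 1.12×10^6 / (0.72 × 418 × 0.358)) = √20790 = 144 m/s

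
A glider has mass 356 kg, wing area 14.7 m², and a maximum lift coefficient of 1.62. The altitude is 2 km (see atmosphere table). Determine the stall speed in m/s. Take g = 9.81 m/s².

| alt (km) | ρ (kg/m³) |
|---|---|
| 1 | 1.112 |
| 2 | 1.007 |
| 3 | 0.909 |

At 2 km, from the table: ρ = 1.007 kg/m³.
Weight W = mg = 356 × 9.81 = 3492 N.
V_stall = √(2W/(ρ·S·CL,max)) = √(2 × 3492 / (1.007 × 14.7 × 1.62))
V_stall = √291.3 = 17.1 m/s

V_stall = 17.1 m/s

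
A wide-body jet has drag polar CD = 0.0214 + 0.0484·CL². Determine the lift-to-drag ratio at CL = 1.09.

CD = 0.0214 + 0.0484 × 1.09² = 0.0789
L/D = CL/CD = 1.09 / 0.0789 = 13.8

L/D = 13.8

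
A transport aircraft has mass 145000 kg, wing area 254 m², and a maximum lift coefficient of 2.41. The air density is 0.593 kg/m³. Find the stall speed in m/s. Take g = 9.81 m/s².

V_stall = 88.5 m/s

Weight W = mg = 145000 × 9.81 = 1.422×10^6 N.
V_stall = √(2W/(ρ·S·CL,max)) = √(2 × 1.422×10^6 / (0.593 × 254 × 2.41))
V_stall = √7837 = 88.5 m/s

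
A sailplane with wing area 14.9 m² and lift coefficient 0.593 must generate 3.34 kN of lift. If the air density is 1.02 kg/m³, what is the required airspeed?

L = ½ρv²S·CL ⇒ v = √(2L/(ρ·S·CL))
v = √(2 × 3340 / (1.02 × 14.9 × 0.593)) = √741.2 = 27.2 m/s

v = 27.2 m/s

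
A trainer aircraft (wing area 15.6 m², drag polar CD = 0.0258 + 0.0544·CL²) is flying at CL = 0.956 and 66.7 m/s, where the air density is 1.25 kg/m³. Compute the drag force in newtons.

CD = 0.0258 + 0.0544 × 0.956² = 0.07552
D = ½ρv²S·CD = ½ × 1.25 × 66.7² × 15.6 × 0.07552 = 3280 N

D = 3280 N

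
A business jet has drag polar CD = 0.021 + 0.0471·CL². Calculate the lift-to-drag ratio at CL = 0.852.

CD = 0.021 + 0.0471 × 0.852² = 0.05519
L/D = CL/CD = 0.852 / 0.05519 = 15.4

L/D = 15.4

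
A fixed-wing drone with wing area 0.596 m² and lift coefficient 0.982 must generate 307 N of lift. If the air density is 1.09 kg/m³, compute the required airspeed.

v = 31 m/s

L = ½ρv²S·CL ⇒ v = √(2L/(ρ·S·CL))
v = √(2 × 307 / (1.09 × 0.596 × 0.982)) = √962.5 = 31 m/s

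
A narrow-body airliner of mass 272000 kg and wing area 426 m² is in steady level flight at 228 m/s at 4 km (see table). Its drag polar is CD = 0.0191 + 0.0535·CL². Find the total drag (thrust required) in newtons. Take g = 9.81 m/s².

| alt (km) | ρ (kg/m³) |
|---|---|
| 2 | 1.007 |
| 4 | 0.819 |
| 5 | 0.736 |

At 4 km, from the table: ρ = 0.819 kg/m³.
Level flight ⇒ L = W = m·g = 272000 × 9.81 = 2.6683×10^6 N.
Dynamic pressure q = 0.5 × 0.819 × 228² = 21290 Pa.
Required CL = L/(qS) = 2.6683×10^6/(21290·426) = 0.2942.
CD = 0.0191 + 0.0535 × 0.2942² = 0.02373.
D = q·S·CD = 21290 × 426 × 0.02373 = 2.152×10^5 N

D = 2.15×10^5 N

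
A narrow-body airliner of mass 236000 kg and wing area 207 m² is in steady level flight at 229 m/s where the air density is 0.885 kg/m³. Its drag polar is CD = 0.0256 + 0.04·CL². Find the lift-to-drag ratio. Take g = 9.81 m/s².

L/D = 13.8

Level flight ⇒ L = W = m·g = 236000 × 9.81 = 2.3152×10^6 N.
Dynamic pressure q = 0.5 × 0.885 × 229² = 23210 Pa.
CL = W/(q·S) = 2.3152×10^6 / (23210 × 207) = 0.482.
CD = 0.0256 + 0.04 × 0.482² = 0.03489.
L/D = CL/CD = 0.482 / 0.03489 = 13.8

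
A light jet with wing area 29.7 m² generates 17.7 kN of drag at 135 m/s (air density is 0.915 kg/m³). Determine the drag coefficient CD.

CD = 0.0715

From D = ½ρv²S·CD, rearranging gives CD = 2D/(ρv²S).
CD = 2 × 17700 / (0.915 × 135² × 29.7) = 0.0715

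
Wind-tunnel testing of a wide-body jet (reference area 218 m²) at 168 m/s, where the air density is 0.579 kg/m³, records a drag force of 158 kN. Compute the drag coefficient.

From D = ½ρv²S·CD, rearranging gives CD = 2D/(ρv²S).
CD = 2 × 1.58×10^5 / (0.579 × 168² × 218) = 0.0887

CD = 0.0887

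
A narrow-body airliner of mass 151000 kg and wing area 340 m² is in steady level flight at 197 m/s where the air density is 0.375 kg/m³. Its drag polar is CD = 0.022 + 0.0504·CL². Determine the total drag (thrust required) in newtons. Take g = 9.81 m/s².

D = 99100 N

Level flight ⇒ L = W = m·g = 151000 × 9.81 = 1.4813×10^6 N.
Dynamic pressure q = 0.5 × 0.375 × 197² = 7277 Pa.
CL = W/(q·S) = 1.4813×10^6 / (7277 × 340) = 0.5987.
CD = 0.022 + 0.0504 × 0.5987² = 0.04007.
D = q·S·CD = 7277 × 340 × 0.04007 = 99130 N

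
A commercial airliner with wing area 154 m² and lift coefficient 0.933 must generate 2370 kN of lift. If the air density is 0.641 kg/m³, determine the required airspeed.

L = ½ρv²S·CL ⇒ v = √(2L/(ρ·S·CL))
v = √(2 × 2.37×10^6 / (0.641 × 154 × 0.933)) = √51470 = 227 m/s

v = 227 m/s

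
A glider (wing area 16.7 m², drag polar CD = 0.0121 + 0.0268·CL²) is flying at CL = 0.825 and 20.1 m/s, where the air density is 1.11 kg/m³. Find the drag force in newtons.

CD = 0.0121 + 0.0268 × 0.825² = 0.03034
D = ½ρv²S·CD = ½ × 1.11 × 20.1² × 16.7 × 0.03034 = 114 N

D = 114 N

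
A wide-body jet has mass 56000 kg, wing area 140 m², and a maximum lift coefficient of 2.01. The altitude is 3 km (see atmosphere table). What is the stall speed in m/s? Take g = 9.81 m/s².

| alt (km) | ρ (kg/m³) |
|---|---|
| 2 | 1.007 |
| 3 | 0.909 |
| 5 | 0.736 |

At 3 km, from the table: ρ = 0.909 kg/m³.
At stall, lift equals weight: L = W = m·g = 56000 × 9.81 = 5.494×10^5 N.
From L = ½ρV²S·CL,max = W: V_stall = √(2W/(ρSCL,max)) = √(2·5.494×10^5/(0.909·140·2.01))
V_stall = √4295 = 65.5 m/s

V_stall = 65.5 m/s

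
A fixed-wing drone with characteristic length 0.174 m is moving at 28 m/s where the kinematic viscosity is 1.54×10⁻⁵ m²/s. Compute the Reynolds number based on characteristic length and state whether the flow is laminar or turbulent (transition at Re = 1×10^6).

Re = 3.16×10^5 (laminar)

Re = v·c/ν = 28 × 0.174 / (1.54×10⁻⁵) = 3.16×10^5
Since 3.16×10^5 < 1×10^6, the flow is laminar.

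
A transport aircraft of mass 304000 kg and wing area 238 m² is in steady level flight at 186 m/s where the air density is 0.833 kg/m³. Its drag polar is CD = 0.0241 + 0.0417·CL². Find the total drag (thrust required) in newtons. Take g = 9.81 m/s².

D = 1.91×10^5 N

In steady level flight, lift balances weight: W = mg = 304000 × 9.81 = 2.9822×10^6 N.
q = ½ρv² = ½ × 0.833 × 186² = 14410 Pa.
CL = W/(q·S) = 2.9822×10^6 / (14410 × 238) = 0.8696.
CD = 0.0241 + 0.0417 × 0.8696² = 0.05563.
D = q·S·CD = 14410 × 238 × 0.05563 = 1.908×10^5 N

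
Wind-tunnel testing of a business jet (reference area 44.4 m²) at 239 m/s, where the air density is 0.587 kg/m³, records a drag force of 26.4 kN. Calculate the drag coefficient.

From D = ½ρv²S·CD, rearranging gives CD = 2D/(ρv²S).
CD = 2 × 26400 / (0.587 × 239² × 44.4) = 0.0355

CD = 0.0355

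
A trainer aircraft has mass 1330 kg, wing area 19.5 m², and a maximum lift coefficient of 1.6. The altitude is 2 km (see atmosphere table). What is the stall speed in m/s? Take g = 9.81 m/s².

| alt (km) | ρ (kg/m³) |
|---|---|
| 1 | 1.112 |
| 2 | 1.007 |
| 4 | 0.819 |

At 2 km, from the table: ρ = 1.007 kg/m³.
At stall, lift equals weight: L = W = m·g = 1330 × 9.81 = 13050 N.
V_stall = √(2W/(ρ·S·CL,max)) = √(2 × 13050 / (1.007 × 19.5 × 1.6))
V_stall = √830.6 = 28.8 m/s

V_stall = 28.8 m/s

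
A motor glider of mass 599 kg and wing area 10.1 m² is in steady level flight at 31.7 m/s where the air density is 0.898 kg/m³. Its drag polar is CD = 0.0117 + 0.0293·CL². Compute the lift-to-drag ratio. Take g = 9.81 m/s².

Level flight ⇒ L = W = m·g = 599 × 9.81 = 5876.2 N.
q = ½ρv² = ½ × 0.898 × 31.7² = 451.2 Pa.
CL = 2W/(ρv²S) = 2×5876.2/(0.898×31.7²×10.1) = 1.289.
CD = 0.0117 + 0.0293 × 1.289² = 0.06042.
L/D = CL/CD = 1.289 / 0.06042 = 21.3

L/D = 21.3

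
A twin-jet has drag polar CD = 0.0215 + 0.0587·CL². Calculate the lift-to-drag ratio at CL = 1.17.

CD = 0.0215 + 0.0587 × 1.17² = 0.1019
L/D = CL/CD = 1.17 / 0.1019 = 11.5

L/D = 11.5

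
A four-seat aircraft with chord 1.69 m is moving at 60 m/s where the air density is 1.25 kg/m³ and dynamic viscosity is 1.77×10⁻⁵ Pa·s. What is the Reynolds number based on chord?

Re = ρ·v·c/μ = 1.25 × 60 × 1.69 / (1.77×10⁻⁵) = 7.16×10^6

Re = 7.16×10^6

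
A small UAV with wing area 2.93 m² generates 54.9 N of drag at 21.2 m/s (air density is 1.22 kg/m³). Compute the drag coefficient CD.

From D = ½ρv²S·CD, rearranging gives CD = 2D/(ρv²S).
CD = 2 × 54.9 / (1.22 × 21.2² × 2.93) = 0.0683

CD = 0.0683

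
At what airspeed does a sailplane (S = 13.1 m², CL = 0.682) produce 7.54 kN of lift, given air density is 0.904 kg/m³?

v = 43.2 m/s

L = ½ρv²S·CL ⇒ v = √(2L/(ρ·S·CL))
v = √(2 × 7540 / (0.904 × 13.1 × 0.682)) = √1867 = 43.2 m/s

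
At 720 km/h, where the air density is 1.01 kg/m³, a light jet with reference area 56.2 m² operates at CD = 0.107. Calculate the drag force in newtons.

Convert speed: v = 720 km/h ÷ 3.6 = 200 m/s.
Dynamic pressure q = ½ρv² = ½ × 1.01 × 200² = 20200 Pa.
D = q·S·CD = 20200 × 56.2 × 0.107 = 1.21×10^5 N ≈ 121 kN

D = 1.21×10^5 N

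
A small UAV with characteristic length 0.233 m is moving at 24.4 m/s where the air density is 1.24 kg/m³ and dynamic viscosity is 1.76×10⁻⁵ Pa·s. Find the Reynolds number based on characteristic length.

Re = 4.01×10^5

Re = ρ·v·c/μ = 1.24 × 24.4 × 0.233 / (1.76×10⁻⁵) = 4.01×10^5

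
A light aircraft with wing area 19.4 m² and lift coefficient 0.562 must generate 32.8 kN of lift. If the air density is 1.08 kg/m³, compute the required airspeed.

L = ½ρv²S·CL ⇒ v = √(2L/(ρ·S·CL))
v = √(2 × 32800 / (1.08 × 19.4 × 0.562)) = √5571 = 74.6 m/s

v = 74.6 m/s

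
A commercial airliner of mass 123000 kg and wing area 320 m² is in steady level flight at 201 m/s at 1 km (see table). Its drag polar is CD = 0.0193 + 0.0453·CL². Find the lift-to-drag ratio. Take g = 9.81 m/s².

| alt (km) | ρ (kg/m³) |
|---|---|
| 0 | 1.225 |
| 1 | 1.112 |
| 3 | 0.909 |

At 1 km, from the table: ρ = 1.112 kg/m³.
Weight W = mg = 123000 × 9.81 = 1.2066×10^6 N; in level flight L = W.
Dynamic pressure q = 0.5 × 1.112 × 201² = 22460 Pa.
CL = W/(q·S) = 1.2066×10^6 / (22460 × 320) = 0.1679.
CD = 0.0193 + 0.0453 × 0.1679² = 0.02058.
L/D = CL/CD = 0.1679 / 0.02058 = 8.16

L/D = 8.16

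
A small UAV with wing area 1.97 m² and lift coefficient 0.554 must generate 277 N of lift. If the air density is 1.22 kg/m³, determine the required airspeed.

L = ½ρv²S·CL ⇒ v = √(2L/(ρ·S·CL))
v = √(2 × 277 / (1.22 × 1.97 × 0.554)) = √416.1 = 20.4 m/s

v = 20.4 m/s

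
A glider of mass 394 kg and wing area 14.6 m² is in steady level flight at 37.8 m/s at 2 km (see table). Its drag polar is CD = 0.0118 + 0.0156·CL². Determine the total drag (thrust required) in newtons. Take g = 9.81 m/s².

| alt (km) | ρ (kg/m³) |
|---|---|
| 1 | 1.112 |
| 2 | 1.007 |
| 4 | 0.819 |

At 2 km, from the table: ρ = 1.007 kg/m³.
Weight W = mg = 394 × 9.81 = 3865.1 N; in level flight L = W.
Dynamic pressure q = 0.5 × 1.007 × 37.8² = 719.4 Pa.
CL = 2W/(ρv²S) = 2×3865.1/(1.007×37.8²×14.6) = 0.368.
CD = 0.0118 + 0.0156 × 0.368² = 0.01391.
D = q·S·CD = 719.4 × 14.6 × 0.01391 = 146.1 N

D = 146 N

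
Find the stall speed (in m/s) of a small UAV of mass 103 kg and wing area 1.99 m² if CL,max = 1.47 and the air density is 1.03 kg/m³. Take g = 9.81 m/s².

Weight W = mg = 103 × 9.81 = 1010 N.
V_stall = √(2W/(ρ·S·CL,max)) = √(2 × 1010 / (1.03 × 1.99 × 1.47))
V_stall = √670.7 = 25.9 m/s

V_stall = 25.9 m/s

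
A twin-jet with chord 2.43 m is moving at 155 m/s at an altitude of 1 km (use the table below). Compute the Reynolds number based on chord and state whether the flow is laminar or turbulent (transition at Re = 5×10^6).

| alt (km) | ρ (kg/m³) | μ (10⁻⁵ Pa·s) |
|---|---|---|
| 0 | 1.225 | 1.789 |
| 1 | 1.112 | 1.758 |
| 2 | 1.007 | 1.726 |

At 1 km, from the table: ρ = 1.112 kg/m³, μ = 1.758×10⁻⁵ Pa·s.
Re = ρ·v·c/μ = 1.112 × 155 × 2.43 / (1.758×10⁻⁵) = 2.38×10^7
Since 2.38×10^7 > 5×10^6, the flow is turbulent.

Re = 2.38×10^7 (turbulent)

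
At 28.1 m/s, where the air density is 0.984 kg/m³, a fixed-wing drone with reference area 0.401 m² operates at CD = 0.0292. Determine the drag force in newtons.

D = 4.55 N

Dynamic pressure q = ½ρv² = ½ × 0.984 × 28.1² = 388.5 Pa.
D = q·S·CD = 388.5 × 0.401 × 0.0292 = 4.55 N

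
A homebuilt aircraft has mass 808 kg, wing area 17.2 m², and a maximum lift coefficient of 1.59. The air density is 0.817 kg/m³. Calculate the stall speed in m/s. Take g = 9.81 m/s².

Weight W = mg = 808 × 9.81 = 7926 N.
V_stall = √(2W/(ρ·S·CL,max)) = √(2 × 7926 / (0.817 × 17.2 × 1.59))
V_stall = √709.5 = 26.6 m/s

V_stall = 26.6 m/s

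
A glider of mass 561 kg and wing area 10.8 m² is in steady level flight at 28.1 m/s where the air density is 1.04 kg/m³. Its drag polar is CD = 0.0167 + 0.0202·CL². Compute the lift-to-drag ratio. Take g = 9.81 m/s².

L/D = 26

In steady level flight, lift balances weight: W = mg = 561 × 9.81 = 5503.4 N.
q = ½ρv² = ½ × 1.04 × 28.1² = 410.6 Pa.
CL = 2W/(ρv²S) = 2×5503.4/(1.04×28.1²×10.8) = 1.241.
CD = 0.0167 + 0.0202 × 1.241² = 0.04781.
L/D = CL/CD = 1.241 / 0.04781 = 26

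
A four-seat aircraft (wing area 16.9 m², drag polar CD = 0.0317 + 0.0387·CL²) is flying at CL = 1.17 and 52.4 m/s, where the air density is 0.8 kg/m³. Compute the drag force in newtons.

CD = 0.0317 + 0.0387 × 1.17² = 0.08468
D = ½ρv²S·CD = ½ × 0.8 × 52.4² × 16.9 × 0.08468 = 1570 N

D = 1570 N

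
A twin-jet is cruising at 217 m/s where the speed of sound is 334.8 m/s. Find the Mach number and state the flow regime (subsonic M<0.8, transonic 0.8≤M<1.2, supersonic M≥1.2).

M = 0.648 (subsonic)

M = v/a = 217 / 334.8 = 0.648
M = 0.648 → subsonic.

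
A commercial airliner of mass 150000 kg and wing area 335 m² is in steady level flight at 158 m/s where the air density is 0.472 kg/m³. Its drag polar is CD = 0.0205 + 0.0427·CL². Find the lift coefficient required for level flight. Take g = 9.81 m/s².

CL = 0.746

Weight W = mg = 150000 × 9.81 = 1.4715×10^6 N; in level flight L = W.
q = ½ρv² = ½ × 0.472 × 158² = 5892 Pa.
Required CL = L/(qS) = 1.4715×10^6/(5892·335) = 0.7456.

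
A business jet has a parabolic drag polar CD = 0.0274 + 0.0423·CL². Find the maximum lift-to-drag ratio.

(L/D)max = 14.7

For CD = CD0 + K·CL², (L/D)max occurs at CL* = √(CD0/K) and equals 1/(2√(K·CD0)).
(L/D)max = 1/(2√(0.0423 × 0.0274)) = 1/(2 × 0.03404) = 14.7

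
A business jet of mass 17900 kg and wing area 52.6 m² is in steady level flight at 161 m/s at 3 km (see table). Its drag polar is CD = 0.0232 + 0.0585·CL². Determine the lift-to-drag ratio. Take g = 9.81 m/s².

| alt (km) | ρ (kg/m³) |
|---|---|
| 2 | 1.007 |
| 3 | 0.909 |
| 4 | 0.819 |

At 3 km, from the table: ρ = 0.909 kg/m³.
Weight W = mg = 17900 × 9.81 = 1.756×10^5 N; in level flight L = W.
Dynamic pressure q = 0.5 × 0.909 × 161² = 11780 Pa.
Required CL = L/(qS) = 1.756×10^5/(11780·52.6) = 0.2834.
CD = 0.0232 + 0.0585 × 0.2834² = 0.0279.
L/D = CL/CD = 0.2834 / 0.0279 = 10.2

L/D = 10.2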